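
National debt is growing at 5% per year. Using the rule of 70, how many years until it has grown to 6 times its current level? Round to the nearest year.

about 36 years

At 5% it doubles every 70/5 ≈ 14.00 years.
6× is log₂ 6 ≈ 2.58 doublings, so ≈ 2.58 × 14.00 = 36 years.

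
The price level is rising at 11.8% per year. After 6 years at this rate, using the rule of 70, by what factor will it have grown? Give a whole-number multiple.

At 11.8% one doubling takes ≈ 5.93 years; 6 years is 1 of them, so ×2.

2 times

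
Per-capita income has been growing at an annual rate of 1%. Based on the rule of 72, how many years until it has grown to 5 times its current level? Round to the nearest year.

167 years

One doubling takes 72/1 = 72.00 years.
5× is log₂ 5 ≈ 2.32 doublings, so ≈ 2.32 × 72.00 = 167 years.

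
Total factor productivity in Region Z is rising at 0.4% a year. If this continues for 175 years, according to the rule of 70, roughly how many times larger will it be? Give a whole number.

around 2 times

At 0.4% one doubling takes ≈ 175.00 years; 175 years is 1 of them, so ×2.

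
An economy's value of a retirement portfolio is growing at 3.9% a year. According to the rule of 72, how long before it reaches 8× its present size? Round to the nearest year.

approximately 55 years

At 3.9% it doubles every 72/3.9 ≈ 18.46 years.
Getting to 8× needs 3 doublings: 3 × 18.46 ≈ 55 years.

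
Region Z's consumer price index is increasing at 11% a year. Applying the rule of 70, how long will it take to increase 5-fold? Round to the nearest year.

around 15 years

One doubling takes 70/11 = 6.36 years.
5× is log₂ 5 ≈ 2.32 doublings, so ≈ 2.32 × 6.36 = 15 years.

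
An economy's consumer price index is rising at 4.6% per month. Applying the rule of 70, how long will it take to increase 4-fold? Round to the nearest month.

around 30 months

One doubling takes 70/4.6 = 15.22 months.
4 = 2^2, so 2 doublings → 30 months.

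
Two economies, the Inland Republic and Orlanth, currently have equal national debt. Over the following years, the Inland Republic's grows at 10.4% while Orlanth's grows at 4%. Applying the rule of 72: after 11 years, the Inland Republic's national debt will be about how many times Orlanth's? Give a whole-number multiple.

≈ 2 times

Only the 6.4-point difference matters.
72/6.4 ≈ 11.25 years per doubling of the ratio; 11 years gives 0.98 doublings, so ≈ 2×.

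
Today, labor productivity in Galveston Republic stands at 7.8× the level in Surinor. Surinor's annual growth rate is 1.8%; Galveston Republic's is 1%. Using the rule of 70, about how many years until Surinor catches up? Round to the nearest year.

What matters is the difference: 0.8 pp.
Rule of 70 on the gap: the ratio halves every 70/0.8 ≈ 87.50 years.
A 7.8× gap takes log₂(7.8) ≈ 2.96 halvings to close: 2.96 × 87.50 ≈ 259 years.

about 259 years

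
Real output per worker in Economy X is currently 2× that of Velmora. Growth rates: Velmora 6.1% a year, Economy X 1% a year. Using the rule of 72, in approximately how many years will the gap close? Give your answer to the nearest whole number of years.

Velmora gains on Economy X at 6.1% − 1% = 5.1 points a year.
At that relative rate the gap halves every 72/5.1 ≈ 14.12 years.
A 2× gap closes after 1 halving: 1 × 14.12 ≈ 14 years.

14 years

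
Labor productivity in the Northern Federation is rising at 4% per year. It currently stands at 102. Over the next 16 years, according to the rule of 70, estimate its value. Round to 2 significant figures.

approximately 190

Doubling time ≈ 70/4 = 17.50 years.
16 years is 16/17.50 ≈ 0.91 doublings, a factor of 2^0.91 ≈ 1.88.
102 × 1.88 ≈ 190.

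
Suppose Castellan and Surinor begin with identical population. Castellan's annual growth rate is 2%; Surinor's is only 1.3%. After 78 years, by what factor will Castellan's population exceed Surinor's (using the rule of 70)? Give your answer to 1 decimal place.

Only the 0.7-point difference matters.
70/0.7 ≈ 100.00 years per doubling of the ratio; 78 years gives 0.78 doublings, so ≈ 1.7×.

roughly 1.7 times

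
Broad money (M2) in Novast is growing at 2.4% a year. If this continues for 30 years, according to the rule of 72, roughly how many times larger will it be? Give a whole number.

around 2 times

Doubling time ≈ 72/2.4 = 30.00 years.
30/30.00 ≈ 1 doubling, so about 2^1 = 2×.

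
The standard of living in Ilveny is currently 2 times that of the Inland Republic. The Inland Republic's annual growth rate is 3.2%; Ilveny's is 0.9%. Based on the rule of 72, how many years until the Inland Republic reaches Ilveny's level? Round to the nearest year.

around 31 years

What matters is the difference: 2.3 pp.
Rule of 72 on the gap: the ratio halves every 72/2.3 ≈ 31.30 years.
A 2 times gap closes after 1 halving: 1 × 31.30 ≈ 31 years.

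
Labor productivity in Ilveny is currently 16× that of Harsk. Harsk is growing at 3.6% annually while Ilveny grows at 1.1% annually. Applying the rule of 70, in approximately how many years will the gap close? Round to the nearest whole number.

Harsk gains on Ilveny at 3.6% − 1.1% = 2.5 points a year.
At that relative rate the gap halves every 70/2.5 ≈ 28.00 years.
A 16× gap closes after 4 halvings: 4 × 28.00 ≈ 112 years.

approximately 112 years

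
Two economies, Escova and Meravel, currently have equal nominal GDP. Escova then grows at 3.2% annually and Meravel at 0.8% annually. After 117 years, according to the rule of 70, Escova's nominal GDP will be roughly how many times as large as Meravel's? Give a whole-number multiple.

Rate gap = 3.2% − 0.8% = 2.4 points.
The ratio doubles every 70/2.4 ≈ 29.17 years.
117/29.17 ≈ 4.01 doublings → ratio ≈ 2^4.01 ≈ 16.

16 times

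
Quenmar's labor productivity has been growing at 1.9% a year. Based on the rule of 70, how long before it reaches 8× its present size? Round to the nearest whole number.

111 years

Doubling time ≈ 70/1.9 = 36.84 years.
8× is 3 doublings, so 3 × 36.84 ≈ 111 years.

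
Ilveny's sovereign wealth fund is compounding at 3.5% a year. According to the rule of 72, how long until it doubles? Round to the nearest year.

At 3.5%, doubling takes about 72/3.5 = 20.57 years.

about 21 years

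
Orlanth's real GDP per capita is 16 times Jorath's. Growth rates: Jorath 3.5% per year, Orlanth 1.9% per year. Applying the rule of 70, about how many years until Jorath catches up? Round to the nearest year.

about 175 years

What matters is the difference: 1.6 pp.
Rule of 70 on the gap: the ratio halves every 70/1.6 ≈ 43.75 years.
A 16 times gap closes after 4 halvings: 4 × 43.75 ≈ 175 years.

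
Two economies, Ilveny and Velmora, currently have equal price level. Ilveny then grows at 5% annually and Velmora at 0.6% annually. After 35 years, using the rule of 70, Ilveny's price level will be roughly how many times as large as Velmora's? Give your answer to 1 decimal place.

Ilveny pulls ahead at 4.4 pp per year, so the ratio doubles every 70/4.4 ≈ 15.91 years.
In 35 years that's 2.20 doublings: 2^2.20 ≈ 4.6.

≈ 4.6 times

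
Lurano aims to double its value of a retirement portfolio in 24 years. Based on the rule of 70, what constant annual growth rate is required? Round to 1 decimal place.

roughly 2.9%

70 / 24 ≈ 2.92, so about 2.9% annually.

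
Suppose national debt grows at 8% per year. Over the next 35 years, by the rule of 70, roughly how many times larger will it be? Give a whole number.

At 8% one doubling takes ≈ 8.75 years; 35 years is 4 of them, so ×16.

around 16 times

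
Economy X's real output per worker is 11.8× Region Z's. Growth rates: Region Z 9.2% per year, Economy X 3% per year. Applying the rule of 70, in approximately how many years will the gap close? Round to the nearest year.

about 40 years

Region Z gains on Economy X at 9.2% − 3% = 6.2 points a year.
At that relative rate the gap halves every 70/6.2 ≈ 11.29 years.
An 11.8× gap takes log₂(11.8) ≈ 3.56 halvings to close: 3.56 × 11.29 ≈ 40 years.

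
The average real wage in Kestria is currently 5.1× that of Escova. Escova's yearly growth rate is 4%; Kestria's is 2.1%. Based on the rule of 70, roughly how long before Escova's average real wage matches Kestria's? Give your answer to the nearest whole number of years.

Escova gains on Kestria at 4% − 2.1% = 1.9 points a year.
At that relative rate the gap halves every 70/1.9 ≈ 36.84 years.
A 5.1× gap takes log₂(5.1) ≈ 2.35 halvings to close: 2.35 × 36.84 ≈ 87 years.

around 87 years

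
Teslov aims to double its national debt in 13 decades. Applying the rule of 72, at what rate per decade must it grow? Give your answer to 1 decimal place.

72 / 13 ≈ 5.54, so about 5.5% per decade.

about 5.5%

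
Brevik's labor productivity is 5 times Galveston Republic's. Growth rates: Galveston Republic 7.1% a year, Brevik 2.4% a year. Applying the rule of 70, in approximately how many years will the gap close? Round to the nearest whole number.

≈ 35 years

The growth-rate gap is 7.1% − 2.4% = 4.7 percentage points.
So the ratio between them halves every 70/4.7 ≈ 14.89 years.
A 5 times gap takes log₂(5) ≈ 2.32 halvings to close: 2.32 × 14.89 ≈ 35 years.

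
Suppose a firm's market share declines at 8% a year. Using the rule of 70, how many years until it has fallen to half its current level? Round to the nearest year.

The rule works in reverse for decay: 70/8 ≈ 8.75 years to halve.

9 years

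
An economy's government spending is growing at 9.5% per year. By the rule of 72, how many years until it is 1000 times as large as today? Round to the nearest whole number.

One doubling takes 72/9.5 = 7.58 years.
1000× is log₂ 1000 ≈ 9.97 doublings, so ≈ 9.97 × 7.58 = 76 years.

around 76 years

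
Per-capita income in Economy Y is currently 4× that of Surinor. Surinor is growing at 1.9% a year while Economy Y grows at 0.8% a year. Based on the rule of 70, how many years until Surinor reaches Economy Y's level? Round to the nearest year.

What matters is the difference: 1.1 pp.
Rule of 70 on the gap: the ratio halves every 70/1.1 ≈ 63.64 years.
A 4× gap closes after 2 halvings: 2 × 63.64 ≈ 127 years.

127 years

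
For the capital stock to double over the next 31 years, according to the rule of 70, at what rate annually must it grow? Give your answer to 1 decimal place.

70 / 31 ≈ 2.26, so about 2.3% annually.

roughly 2.3%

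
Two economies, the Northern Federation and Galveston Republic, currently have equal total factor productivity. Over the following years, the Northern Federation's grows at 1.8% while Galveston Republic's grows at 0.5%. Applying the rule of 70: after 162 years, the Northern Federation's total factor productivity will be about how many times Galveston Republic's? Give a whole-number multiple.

8 times

Only the 1.3-point difference matters.
70/1.3 ≈ 53.85 years per doubling of the ratio; 162 years gives 3.01 doublings, so ≈ 8×.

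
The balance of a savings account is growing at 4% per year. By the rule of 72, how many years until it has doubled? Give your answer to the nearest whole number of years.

72/4 ≈ 18.00, so it doubles roughly every 18 years.

18 years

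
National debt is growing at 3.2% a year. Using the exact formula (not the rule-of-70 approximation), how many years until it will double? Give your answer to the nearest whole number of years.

22 years

t = ln(2) / ln(1 + 0.032) = 0.6931 / 0.031499 ≈ 22.00.
≈ 22 years.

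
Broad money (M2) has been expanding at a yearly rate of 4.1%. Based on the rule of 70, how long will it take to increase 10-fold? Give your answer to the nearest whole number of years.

around 57 years

At 4.1% it doubles every 70/4.1 ≈ 17.07 years.
Reaching 10× takes log₂(10) ≈ 3.32 doublings.
3.32 × 17.07 ≈ 57 years.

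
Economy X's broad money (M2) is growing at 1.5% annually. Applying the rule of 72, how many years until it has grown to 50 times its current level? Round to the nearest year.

roughly 271 years

Doubling time ≈ 72/1.5 = 48.00 years.
50× is log₂ 50 ≈ 5.64 doublings, so ≈ 5.64 × 48.00 = 271 years.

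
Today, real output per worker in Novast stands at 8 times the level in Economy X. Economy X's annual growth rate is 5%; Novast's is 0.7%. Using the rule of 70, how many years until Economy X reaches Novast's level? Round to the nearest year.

The growth-rate gap is 5% − 0.7% = 4.3 percentage points.
So the ratio between them halves every 70/4.3 ≈ 16.28 years.
An 8 times gap closes after 3 halvings: 3 × 16.28 ≈ 49 years.

approximately 49 years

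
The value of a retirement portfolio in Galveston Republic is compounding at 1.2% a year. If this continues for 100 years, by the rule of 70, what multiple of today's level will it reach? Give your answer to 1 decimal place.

roughly 3.3 times

Doubles every ≈ 58.33 years (70/1.2).
100 years is 1.71 doublings; 2^1.71 ≈ 3.3×.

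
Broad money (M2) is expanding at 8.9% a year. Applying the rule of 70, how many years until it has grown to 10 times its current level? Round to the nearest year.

about 26 years

Doubling time ≈ 70/8.9 = 7.87 years.
Reaching 10× takes log₂(10) ≈ 3.32 doublings.
3.32 × 7.87 ≈ 26 years.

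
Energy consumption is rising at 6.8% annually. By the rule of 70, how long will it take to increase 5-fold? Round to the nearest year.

approximately 24 years

One doubling takes 70/6.8 = 10.29 years.
5× is log₂ 5 ≈ 2.32 doublings, so ≈ 2.32 × 10.29 = 24 years.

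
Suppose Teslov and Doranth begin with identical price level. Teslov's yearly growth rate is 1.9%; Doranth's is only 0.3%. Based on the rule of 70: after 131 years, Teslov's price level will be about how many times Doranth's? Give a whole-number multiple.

Rate gap = 1.9% − 0.3% = 1.6 points.
The ratio doubles every 70/1.6 ≈ 43.75 years.
131/43.75 ≈ 2.99 doublings → ratio ≈ 2^2.99 ≈ 8.

roughly 8 times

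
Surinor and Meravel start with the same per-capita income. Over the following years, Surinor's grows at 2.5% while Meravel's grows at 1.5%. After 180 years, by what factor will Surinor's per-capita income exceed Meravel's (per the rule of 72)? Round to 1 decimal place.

≈ 5.7 times

Surinor pulls ahead at 1 pp per year, so the ratio doubles every 72/1 ≈ 72.00 years.
In 180 years that's 2.50 doublings: 2^2.50 ≈ 5.7.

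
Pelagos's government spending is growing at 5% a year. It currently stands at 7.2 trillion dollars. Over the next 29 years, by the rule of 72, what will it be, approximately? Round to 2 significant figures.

Doubling time ≈ 72/5 = 14.40 years.
29 years is 29/14.40 ≈ 2.01 doublings, a factor of 2^2.01 ≈ 4.03.
7.2 × 4.03 ≈ 29 trillion dollars.

≈ 29 trillion dollars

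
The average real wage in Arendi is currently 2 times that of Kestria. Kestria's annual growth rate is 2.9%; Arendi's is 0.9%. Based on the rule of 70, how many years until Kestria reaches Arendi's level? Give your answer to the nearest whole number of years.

The growth-rate gap is 2.9% − 0.9% = 2 percentage points.
So the ratio between them halves every 70/2 ≈ 35.00 years.
A 2 times gap closes after 1 halving: 1 × 35.00 ≈ 35 years.

roughly 35 years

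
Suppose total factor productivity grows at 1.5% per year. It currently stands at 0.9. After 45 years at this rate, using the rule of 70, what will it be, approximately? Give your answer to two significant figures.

about 1.8

It doubles every 70/1.5 ≈ 46.67 years, so 45 years is 0.96 doublings.
2^0.96 ≈ 1.95; 0.9 × 1.95 ≈ 1.8.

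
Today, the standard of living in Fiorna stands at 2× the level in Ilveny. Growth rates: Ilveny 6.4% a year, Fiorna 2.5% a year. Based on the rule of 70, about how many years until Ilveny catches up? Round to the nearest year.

roughly 18 years

The growth-rate gap is 6.4% − 2.5% = 3.9 percentage points.
So the ratio between them halves every 70/3.9 ≈ 17.95 years.
A 2× gap closes after 1 halving: 1 × 17.95 ≈ 18 years.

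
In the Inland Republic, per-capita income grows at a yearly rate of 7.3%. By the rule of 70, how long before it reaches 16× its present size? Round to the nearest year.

At 7.3% it doubles every 70/7.3 ≈ 9.59 years.
Getting to 16× needs 4 doublings: 4 × 9.59 ≈ 38 years.

≈ 38 years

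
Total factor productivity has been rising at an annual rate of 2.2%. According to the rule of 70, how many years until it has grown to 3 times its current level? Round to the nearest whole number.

50 years

One doubling takes 70/2.2 = 31.82 years.
3× is log₂ 3 ≈ 1.58 doublings, so ≈ 1.58 × 31.82 = 50 years.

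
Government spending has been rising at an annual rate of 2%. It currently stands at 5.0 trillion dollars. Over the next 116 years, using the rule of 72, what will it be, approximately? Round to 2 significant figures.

47 trillion dollars

Doubling time ≈ 72/2 = 36.00 years.
116 years is 116/36.00 ≈ 3.22 doublings, a factor of 2^3.22 ≈ 9.32.
5.0 × 9.32 ≈ 47 trillion dollars.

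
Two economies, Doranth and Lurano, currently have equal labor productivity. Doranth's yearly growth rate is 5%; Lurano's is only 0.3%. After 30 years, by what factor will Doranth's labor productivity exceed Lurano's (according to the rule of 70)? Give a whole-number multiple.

4 times

Doranth pulls ahead at 4.7 pp per year, so the ratio doubles every 70/4.7 ≈ 14.89 years.
In 30 years that's 2.01 doublings: 2^2.01 ≈ 4.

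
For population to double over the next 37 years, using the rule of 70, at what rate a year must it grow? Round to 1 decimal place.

70 / 37 ≈ 1.89, so about 1.9% a year.

around 1.9%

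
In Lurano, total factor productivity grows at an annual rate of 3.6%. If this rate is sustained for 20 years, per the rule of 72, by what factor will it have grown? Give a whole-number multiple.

around 2 times

At 3.6% one doubling takes ≈ 20.00 years; 20 years is 1 of them, so ×2.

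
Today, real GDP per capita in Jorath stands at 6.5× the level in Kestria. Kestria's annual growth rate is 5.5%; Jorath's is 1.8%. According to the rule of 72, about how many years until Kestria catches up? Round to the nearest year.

around 53 years

Kestria gains on Jorath at 5.5% − 1.8% = 3.7 points a year.
At that relative rate the gap halves every 72/3.7 ≈ 19.46 years.
A 6.5× gap takes log₂(6.5) ≈ 2.70 halvings to close: 2.70 × 19.46 ≈ 53 years.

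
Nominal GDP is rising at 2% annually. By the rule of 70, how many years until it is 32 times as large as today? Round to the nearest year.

One doubling takes 70/2 = 35.00 years.
32 = 2^5, so 5 doublings → 175 years.

≈ 175 years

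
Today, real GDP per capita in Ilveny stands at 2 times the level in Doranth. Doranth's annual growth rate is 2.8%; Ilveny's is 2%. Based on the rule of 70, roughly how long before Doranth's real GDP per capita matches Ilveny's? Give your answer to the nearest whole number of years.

The growth-rate gap is 2.8% − 2% = 0.8 percentage points.
So the ratio between them halves every 70/0.8 ≈ 87.50 years.
A 2 times gap closes after 1 halving: 1 × 87.50 ≈ 88 years.

roughly 88 years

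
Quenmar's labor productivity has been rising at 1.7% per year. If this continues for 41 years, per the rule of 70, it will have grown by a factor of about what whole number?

Doubling time ≈ 70/1.7 = 41.18 years.
41/41.18 ≈ 1 doubling, so about 2^1 = 2×.

approximately 2 times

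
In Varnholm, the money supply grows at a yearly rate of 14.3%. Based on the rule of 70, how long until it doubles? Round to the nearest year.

5 years

Doubling time ≈ 70 / 14.3 = 4.90 years.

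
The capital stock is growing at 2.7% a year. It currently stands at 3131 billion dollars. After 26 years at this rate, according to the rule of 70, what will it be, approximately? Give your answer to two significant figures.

Doubling time ≈ 70/2.7 = 25.93 years.
26 years is 26/25.93 ≈ 1.00 doublings, a factor of 2^1.00 ≈ 2.00.
3131 × 2.00 ≈ 6300 billion dollars.

about 6300 billion dollars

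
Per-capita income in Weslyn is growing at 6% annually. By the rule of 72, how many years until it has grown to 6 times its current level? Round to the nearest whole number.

Doubling time ≈ 72/6 = 12.00 years.
6× is log₂ 6 ≈ 2.58 doublings, so ≈ 2.58 × 12.00 = 31 years.

31 years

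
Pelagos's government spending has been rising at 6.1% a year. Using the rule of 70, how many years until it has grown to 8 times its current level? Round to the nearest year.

One doubling takes 70/6.1 = 11.48 years.
8 = 2^3, so 3 doublings → 34 years.

approximately 34 years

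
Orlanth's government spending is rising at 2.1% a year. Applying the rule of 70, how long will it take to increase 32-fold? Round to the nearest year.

≈ 167 years

At 2.1% it doubles every 70/2.1 ≈ 33.33 years.
32 = 2^5, so 5 doublings → 167 years.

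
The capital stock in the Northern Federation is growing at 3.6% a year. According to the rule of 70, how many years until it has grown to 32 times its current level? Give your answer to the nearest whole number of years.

Doubling time ≈ 70/3.6 = 19.44 years.
Getting to 32× needs 5 doublings: 5 × 19.44 ≈ 97 years.

97 years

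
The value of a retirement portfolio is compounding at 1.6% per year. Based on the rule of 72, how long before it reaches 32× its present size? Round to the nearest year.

approximately 225 years

One doubling takes 72/1.6 = 45.00 years.
32× is 5 doublings, so 5 × 45.00 ≈ 225 years.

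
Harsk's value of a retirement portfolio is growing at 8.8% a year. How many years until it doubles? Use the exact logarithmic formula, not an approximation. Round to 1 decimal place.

t = ln(2) / ln(1 + 0.088) = 0.6931 / 0.084341 ≈ 8.22.

8.2 years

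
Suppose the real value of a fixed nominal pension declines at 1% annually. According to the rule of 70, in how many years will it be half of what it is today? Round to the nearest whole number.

roughly 70 years

Halving time ≈ 70 / 1 = 70.00 → 70 years.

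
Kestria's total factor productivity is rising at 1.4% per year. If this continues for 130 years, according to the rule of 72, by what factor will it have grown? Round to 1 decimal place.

5.8 times

Doubling time ≈ 72/1.4 = 51.43 years.
130 years / 51.43 ≈ 2.53 doublings → factor 2^2.53 ≈ 5.8.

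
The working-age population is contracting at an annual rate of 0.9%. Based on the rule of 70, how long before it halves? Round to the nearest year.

roughly 78 years

The rule works in reverse for decay: 70/0.9 ≈ 77.78 years to halve.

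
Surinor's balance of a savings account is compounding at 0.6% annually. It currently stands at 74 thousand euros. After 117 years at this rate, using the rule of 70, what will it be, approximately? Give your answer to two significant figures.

It doubles every 70/0.6 ≈ 116.67 years, so 117 years is 1.00 doublings.
2^1.00 ≈ 2.00; 74 × 2.00 ≈ 150 thousand euros.

roughly 150 thousand euros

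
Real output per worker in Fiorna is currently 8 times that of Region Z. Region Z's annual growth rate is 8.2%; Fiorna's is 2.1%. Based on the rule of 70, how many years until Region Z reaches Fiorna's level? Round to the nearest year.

The growth-rate gap is 8.2% − 2.1% = 6.1 percentage points.
So the ratio between them halves every 70/6.1 ≈ 11.48 years.
An 8 times gap closes after 3 halvings: 3 × 11.48 ≈ 34 years.

34 years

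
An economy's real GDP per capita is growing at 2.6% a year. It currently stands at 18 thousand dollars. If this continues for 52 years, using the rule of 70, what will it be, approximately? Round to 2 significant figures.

Doubling time ≈ 70/2.6 = 26.92 years.
52 years is 52/26.92 ≈ 1.93 doublings, a factor of 2^1.93 ≈ 3.81.
18 × 3.81 ≈ 69 thousand dollars.

around 69 thousand dollars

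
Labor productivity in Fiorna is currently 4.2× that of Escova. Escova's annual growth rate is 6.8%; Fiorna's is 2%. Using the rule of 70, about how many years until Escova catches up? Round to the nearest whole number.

around 30 years

What matters is the difference: 4.8 pp.
Rule of 70 on the gap: the ratio halves every 70/4.8 ≈ 14.58 years.
A 4.2× gap takes log₂(4.2) ≈ 2.07 halvings to close: 2.07 × 14.58 ≈ 30 years.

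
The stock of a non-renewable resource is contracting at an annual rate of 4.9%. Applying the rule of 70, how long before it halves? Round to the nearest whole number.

The rule works in reverse for decay: 70/4.9 ≈ 14.29 years to halve.

14 years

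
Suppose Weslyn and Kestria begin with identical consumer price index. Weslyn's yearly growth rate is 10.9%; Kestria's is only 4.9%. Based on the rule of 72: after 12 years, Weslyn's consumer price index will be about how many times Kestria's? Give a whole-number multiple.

Only the 6-point difference matters.
72/6 ≈ 12.00 years per doubling of the ratio; 12 years gives 1.00 doublings, so ≈ 2×.

roughly 2 times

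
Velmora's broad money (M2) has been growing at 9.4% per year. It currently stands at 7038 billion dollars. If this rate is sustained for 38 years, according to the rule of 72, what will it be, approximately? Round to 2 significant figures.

Doubling time ≈ 72/9.4 = 7.66 years.
38 years is 38/7.66 ≈ 4.96 doublings, a factor of 2^4.96 ≈ 31.12.
7038 × 31.12 ≈ 220000 billion dollars.

about 220000 billion dollars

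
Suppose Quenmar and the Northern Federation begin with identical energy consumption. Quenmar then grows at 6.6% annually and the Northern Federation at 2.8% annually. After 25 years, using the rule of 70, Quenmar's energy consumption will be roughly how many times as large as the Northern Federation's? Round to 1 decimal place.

around 2.6 times

Rate gap = 6.6% − 2.8% = 3.8 points.
The ratio doubles every 70/3.8 ≈ 18.42 years.
25/18.42 ≈ 1.36 doublings → ratio ≈ 2^1.36 ≈ 2.6.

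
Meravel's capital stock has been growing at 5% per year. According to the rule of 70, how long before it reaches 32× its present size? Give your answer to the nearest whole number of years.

around 70 years

At 5% it doubles every 70/5 ≈ 14.00 years.
32× is 5 doublings, so 5 × 14.00 ≈ 70 years.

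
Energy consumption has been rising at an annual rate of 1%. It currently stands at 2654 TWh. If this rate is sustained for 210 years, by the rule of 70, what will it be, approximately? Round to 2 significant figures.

Doubling time ≈ 70/1 = 70.00 years.
210 years is 210/70.00 ≈ 3.00 doublings, a factor of 2^3.00 ≈ 8.00.
2654 × 8.00 ≈ 21000 TWh.

roughly 21000 TWh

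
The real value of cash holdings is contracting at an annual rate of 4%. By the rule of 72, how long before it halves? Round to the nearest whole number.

Falling at 4%, it halves about every 72/4 = 18.00 years.

about 18 years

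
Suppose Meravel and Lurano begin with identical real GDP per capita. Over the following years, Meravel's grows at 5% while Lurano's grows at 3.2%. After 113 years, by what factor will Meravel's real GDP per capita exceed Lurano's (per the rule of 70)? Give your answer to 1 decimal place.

about 7.5 times

Meravel pulls ahead at 1.8 pp per year, so the ratio doubles every 70/1.8 ≈ 38.89 years.
In 113 years that's 2.91 doublings: 2^2.91 ≈ 7.5.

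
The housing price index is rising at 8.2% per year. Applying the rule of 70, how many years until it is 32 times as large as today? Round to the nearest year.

43 years

At 8.2% it doubles every 70/8.2 ≈ 8.54 years.
32 = 2^5, so 5 doublings → 43 years.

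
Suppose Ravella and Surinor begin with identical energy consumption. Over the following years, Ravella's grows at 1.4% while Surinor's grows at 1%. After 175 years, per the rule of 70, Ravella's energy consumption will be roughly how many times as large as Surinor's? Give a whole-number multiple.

≈ 2 times

Rate gap = 1.4% − 1% = 0.4 points.
The ratio doubles every 70/0.4 ≈ 175.00 years.
175/175.00 ≈ 1.00 doublings → ratio ≈ 2^1.00 ≈ 2.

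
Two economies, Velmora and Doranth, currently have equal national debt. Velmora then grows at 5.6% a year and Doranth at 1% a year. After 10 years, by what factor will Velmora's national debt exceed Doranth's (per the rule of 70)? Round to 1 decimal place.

Velmora pulls ahead at 4.6 pp per year, so the ratio doubles every 70/4.6 ≈ 15.22 years.
In 10 years that's 0.66 doublings: 2^0.66 ≈ 1.6.

≈ 1.6 times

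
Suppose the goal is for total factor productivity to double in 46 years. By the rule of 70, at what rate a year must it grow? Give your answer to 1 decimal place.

≈ 1.5% a year

70 / 46 ≈ 1.52, so about 1.5% a year.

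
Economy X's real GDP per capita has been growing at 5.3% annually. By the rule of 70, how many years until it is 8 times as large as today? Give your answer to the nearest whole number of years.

about 40 years

At 5.3% it doubles every 70/5.3 ≈ 13.21 years.
8 = 2^3, so 3 doublings → 40 years.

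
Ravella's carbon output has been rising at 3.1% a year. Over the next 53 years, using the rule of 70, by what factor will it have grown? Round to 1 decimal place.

Doubles every ≈ 22.58 years (70/3.1).
53 years is 2.35 doublings; 2^2.35 ≈ 5.1×.

roughly 5.1 times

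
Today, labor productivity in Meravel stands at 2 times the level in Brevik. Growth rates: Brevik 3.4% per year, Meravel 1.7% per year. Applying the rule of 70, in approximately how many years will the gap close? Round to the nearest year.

The growth-rate gap is 3.4% − 1.7% = 1.7 percentage points.
So the ratio between them halves every 70/1.7 ≈ 41.18 years.
A 2 times gap closes after 1 halving: 1 × 41.18 ≈ 41 years.

around 41 years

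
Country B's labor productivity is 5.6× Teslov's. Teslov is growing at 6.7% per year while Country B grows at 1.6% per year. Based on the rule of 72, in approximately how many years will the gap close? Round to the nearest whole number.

The growth-rate gap is 6.7% − 1.6% = 5.1 percentage points.
So the ratio between them halves every 72/5.1 ≈ 14.12 years.
A 5.6× gap takes log₂(5.6) ≈ 2.49 halvings to close: 2.49 × 14.12 ≈ 35 years.

≈ 35 years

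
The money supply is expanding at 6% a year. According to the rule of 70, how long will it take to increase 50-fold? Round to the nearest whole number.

At 6% it doubles every 70/6 ≈ 11.67 years.
Reaching 50× takes log₂(50) ≈ 5.64 doublings.
5.64 × 11.67 ≈ 66 years.

66 years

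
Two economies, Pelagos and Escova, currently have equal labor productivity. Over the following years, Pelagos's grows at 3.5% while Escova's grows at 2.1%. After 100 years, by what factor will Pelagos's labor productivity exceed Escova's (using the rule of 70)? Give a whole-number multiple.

Only the 1.4-point difference matters.
70/1.4 ≈ 50.00 years per doubling of the ratio; 100 years gives 2.00 doublings, so ≈ 4×.

approximately 4 times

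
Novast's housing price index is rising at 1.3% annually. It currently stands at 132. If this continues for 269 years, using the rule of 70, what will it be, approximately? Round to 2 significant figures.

Doubling time ≈ 70/1.3 = 53.85 years.
269 years is 269/53.85 ≈ 5.00 doublings, a factor of 2^5.00 ≈ 32.00.
132 × 32.00 ≈ 4200.

4200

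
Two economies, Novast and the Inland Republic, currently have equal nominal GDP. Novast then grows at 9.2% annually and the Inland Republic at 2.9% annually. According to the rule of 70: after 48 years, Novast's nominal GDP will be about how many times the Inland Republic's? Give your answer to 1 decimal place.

about 20.0 times

Only the 6.3-point difference matters.
70/6.3 ≈ 11.11 years per doubling of the ratio; 48 years gives 4.32 doublings, so ≈ 20.0×.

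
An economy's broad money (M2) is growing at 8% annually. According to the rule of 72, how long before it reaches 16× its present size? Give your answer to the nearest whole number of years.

approximately 36 years

Doubling time ≈ 72/8 = 9.00 years.
Getting to 16× needs 4 doublings: 4 × 9.00 ≈ 36 years.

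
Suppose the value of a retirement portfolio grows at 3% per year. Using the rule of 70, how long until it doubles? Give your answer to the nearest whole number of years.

Doubling time ≈ 70 / 3 = 23.33 years.

23 years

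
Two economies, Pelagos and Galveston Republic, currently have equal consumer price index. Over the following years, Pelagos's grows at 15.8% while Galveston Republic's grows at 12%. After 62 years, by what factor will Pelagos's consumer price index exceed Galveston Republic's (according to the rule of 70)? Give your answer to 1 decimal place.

Rate gap = 15.8% − 12% = 3.8 points.
The ratio doubles every 70/3.8 ≈ 18.42 years.
62/18.42 ≈ 3.37 doublings → ratio ≈ 2^3.37 ≈ 10.3.

10.3 times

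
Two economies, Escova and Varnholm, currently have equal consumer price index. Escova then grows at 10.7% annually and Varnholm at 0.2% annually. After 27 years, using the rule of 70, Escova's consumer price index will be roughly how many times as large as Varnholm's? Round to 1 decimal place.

Escova pulls ahead at 10.5 pp per year, so the ratio doubles every 70/10.5 ≈ 6.67 years.
In 27 years that's 4.05 doublings: 2^4.05 ≈ 16.6.

around 16.6 times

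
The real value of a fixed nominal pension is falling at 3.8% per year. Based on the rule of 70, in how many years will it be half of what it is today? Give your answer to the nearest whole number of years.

Halving time ≈ 70 / 3.8 = 18.42 → 18 years.

≈ 18 years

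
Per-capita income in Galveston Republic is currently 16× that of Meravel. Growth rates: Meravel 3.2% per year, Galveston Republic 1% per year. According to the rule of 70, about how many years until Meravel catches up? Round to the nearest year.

Meravel gains on Galveston Republic at 3.2% − 1% = 2.2 points a year.
At that relative rate the gap halves every 70/2.2 ≈ 31.82 years.
A 16× gap closes after 4 halvings: 4 × 31.82 ≈ 127 years.

about 127 years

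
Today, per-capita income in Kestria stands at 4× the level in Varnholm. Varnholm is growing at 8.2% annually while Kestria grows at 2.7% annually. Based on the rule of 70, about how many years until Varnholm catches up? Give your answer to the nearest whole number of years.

about 25 years

What matters is the difference: 5.5 pp.
Rule of 70 on the gap: the ratio halves every 70/5.5 ≈ 12.73 years.
A 4× gap closes after 2 halvings: 2 × 12.73 ≈ 25 years.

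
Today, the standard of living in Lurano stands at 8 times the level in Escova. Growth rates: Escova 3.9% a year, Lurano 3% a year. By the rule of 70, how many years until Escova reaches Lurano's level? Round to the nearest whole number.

around 233 years

What matters is the difference: 0.9 pp.
Rule of 70 on the gap: the ratio halves every 70/0.9 ≈ 77.78 years.
An 8 times gap closes after 3 halvings: 3 × 77.78 ≈ 233 years.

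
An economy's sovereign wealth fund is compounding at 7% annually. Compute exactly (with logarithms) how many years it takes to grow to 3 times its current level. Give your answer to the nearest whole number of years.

t = ln(3) / ln(1 + 0.07) = 1.0986 / 0.067659 ≈ 16.24.
≈ 16 years.

16 years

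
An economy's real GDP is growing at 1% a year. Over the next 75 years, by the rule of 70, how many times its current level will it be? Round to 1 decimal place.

Doubling time ≈ 70/1 = 70.00 years.
75 years / 70.00 ≈ 1.07 doublings → factor 2^1.07 ≈ 2.1.

2.1 times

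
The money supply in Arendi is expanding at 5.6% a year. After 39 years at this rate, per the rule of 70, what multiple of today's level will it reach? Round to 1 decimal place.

approximately 8.7 times

Doubling time ≈ 70/5.6 = 12.50 years.
39 years / 12.50 ≈ 3.12 doublings → factor 2^3.12 ≈ 8.7.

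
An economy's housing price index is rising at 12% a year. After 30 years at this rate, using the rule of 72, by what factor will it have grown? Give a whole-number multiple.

around 32 times

At 12% one doubling takes ≈ 6.00 years; 30 years is 5 of them, so ×32.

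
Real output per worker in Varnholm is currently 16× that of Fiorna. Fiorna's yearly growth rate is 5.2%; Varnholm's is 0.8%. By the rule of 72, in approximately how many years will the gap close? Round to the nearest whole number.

Fiorna gains on Varnholm at 5.2% − 0.8% = 4.4 points a year.
At that relative rate the gap halves every 72/4.4 ≈ 16.36 years.
A 16× gap closes after 4 halvings: 4 × 16.36 ≈ 65 years.

around 65 years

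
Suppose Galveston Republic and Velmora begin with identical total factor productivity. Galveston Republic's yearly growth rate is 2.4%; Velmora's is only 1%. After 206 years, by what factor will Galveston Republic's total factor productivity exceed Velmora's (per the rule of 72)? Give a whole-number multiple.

16 times

Only the 1.4-point difference matters.
72/1.4 ≈ 51.43 years per doubling of the ratio; 206 years gives 4.01 doublings, so ≈ 16×.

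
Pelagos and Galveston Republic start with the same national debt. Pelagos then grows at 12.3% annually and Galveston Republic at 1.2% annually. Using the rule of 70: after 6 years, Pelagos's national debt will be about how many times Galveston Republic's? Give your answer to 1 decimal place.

Rate gap = 12.3% − 1.2% = 11.1 points.
The ratio doubles every 70/11.1 ≈ 6.31 years.
6/6.31 ≈ 0.95 doublings → ratio ≈ 2^0.95 ≈ 1.9.

about 1.9 times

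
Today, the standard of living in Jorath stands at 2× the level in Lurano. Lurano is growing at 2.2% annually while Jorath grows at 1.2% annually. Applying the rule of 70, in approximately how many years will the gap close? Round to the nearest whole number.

approximately 70 years

What matters is the difference: 1 pp.
Rule of 70 on the gap: the ratio halves every 70/1 ≈ 70.00 years.
A 2× gap closes after 1 halving: 1 × 70.00 ≈ 70 years.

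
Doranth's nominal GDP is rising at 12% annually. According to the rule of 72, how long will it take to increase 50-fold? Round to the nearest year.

34 years

One doubling takes 72/12 = 6.00 years.
Reaching 50× takes log₂(50) ≈ 5.64 doublings.
5.64 × 6.00 ≈ 34 years.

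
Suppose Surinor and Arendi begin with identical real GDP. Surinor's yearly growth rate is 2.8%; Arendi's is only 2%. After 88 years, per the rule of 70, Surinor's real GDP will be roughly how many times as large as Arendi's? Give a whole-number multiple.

Only the 0.8-point difference matters.
70/0.8 ≈ 87.50 years per doubling of the ratio; 88 years gives 1.01 doublings, so ≈ 2×.

≈ 2 times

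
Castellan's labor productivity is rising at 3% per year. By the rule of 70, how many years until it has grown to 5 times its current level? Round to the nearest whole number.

Doubling time ≈ 70/3 = 23.33 years.
5× is log₂ 5 ≈ 2.32 doublings, so ≈ 2.32 × 23.33 = 54 years.

approximately 54 years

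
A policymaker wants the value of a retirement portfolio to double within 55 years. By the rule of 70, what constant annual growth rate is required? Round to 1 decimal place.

70 / 55 ≈ 1.27, so about 1.3% a year.

≈ 1.3%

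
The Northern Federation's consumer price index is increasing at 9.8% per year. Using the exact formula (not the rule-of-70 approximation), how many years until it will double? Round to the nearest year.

7 years

t = ln(2) / ln(1 + 0.098) = 0.6931 / 0.093490 ≈ 7.41.
≈ 7 years.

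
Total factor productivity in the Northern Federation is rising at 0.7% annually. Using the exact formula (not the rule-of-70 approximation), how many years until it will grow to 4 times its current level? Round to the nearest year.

t = ln(4) / ln(1 + 0.007) = 1.3863 / 0.006976 ≈ 198.72.
≈ 199 years.

199 years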